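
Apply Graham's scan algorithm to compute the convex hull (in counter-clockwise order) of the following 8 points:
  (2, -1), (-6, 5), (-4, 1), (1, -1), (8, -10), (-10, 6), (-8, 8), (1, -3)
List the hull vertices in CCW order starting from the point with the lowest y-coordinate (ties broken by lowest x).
Hull (CCW) = [(8, -10), (2, -1), (-8, 8), (-10, 6)]

Graham scan procedure:
  1. Find the pivot p₀ = point with lowest y (tie → lowest x): (8, -10).
  2. Sort the remaining points by polar angle around p₀.
  3. Walk through sorted points, maintaining a stack; pop the top while the last three entries make a non-left turn (cross product ≤ 0).
  4. Final stack is the convex hull in CCW order: (8, -10), (2, -1), (-8, 8), (-10, 6).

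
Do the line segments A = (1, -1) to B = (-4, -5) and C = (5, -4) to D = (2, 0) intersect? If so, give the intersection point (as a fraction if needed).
No (intersection of containing lines falls outside at least one segment)

Parametrize and solve: t = -7/32, s = 31/32. At least one of these is outside [0, 1], so the segments do not intersect.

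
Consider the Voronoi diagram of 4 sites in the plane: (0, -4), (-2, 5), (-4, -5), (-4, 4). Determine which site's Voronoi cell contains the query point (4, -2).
Nearest site = (0, -4)

The Voronoi cell of site s contains exactly those query points closer to s than to any other site. Compute squared distances from q = (4, -2) to each site:
  (0 − 4)² + (-4 − -2)² = 20
  (-4 − 4)² + (-5 − -2)² = 73
  (-2 − 4)² + (5 − -2)² = 85
  (-4 − 4)² + (4 − -2)² = 100
Minimum is attained by (0, -4), so q lies in its Voronoi cell.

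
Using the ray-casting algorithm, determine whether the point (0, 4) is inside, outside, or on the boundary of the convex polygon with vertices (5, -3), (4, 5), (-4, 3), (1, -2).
The point (0, 4) lies on the polygon boundary

Boundary check: the query satisfies the collinearity and bounding-box conditions for some polygon edge, so it lies exactly on the boundary.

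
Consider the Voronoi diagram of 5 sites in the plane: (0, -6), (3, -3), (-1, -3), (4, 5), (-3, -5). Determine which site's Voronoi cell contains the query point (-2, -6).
Nearest site = (-3, -5)

The Voronoi cell of site s contains exactly those query points closer to s than to any other site. Compute squared distances from q = (-2, -6) to each site:
  (-3 − -2)² + (-5 − -6)² = 2
  (0 − -2)² + (-6 − -6)² = 4
  (-1 − -2)² + (-3 − -6)² = 10
  (3 − -2)² + (-3 − -6)² = 34
  (4 − -2)² + (5 − -6)² = 157
Minimum is attained by (-3, -5), so q lies in its Voronoi cell.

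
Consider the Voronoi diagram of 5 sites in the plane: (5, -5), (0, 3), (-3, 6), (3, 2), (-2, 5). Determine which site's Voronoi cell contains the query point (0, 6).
Nearest site = (-2, 5)

The Voronoi cell of site s contains exactly those query points closer to s than to any other site. Compute squared distances from q = (0, 6) to each site:
  (-2 − 0)² + (5 − 6)² = 5
  (-3 − 0)² + (6 − 6)² = 9
  (0 − 0)² + (3 − 6)² = 9
  (3 − 0)² + (2 − 6)² = 25
  (5 − 0)² + (-5 − 6)² = 146
Minimum is attained by (-2, 5), so q lies in its Voronoi cell.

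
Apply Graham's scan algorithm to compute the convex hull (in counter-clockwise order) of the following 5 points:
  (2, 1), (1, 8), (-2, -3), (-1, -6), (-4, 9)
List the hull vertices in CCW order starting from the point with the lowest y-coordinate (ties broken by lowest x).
Hull (CCW) = [(-1, -6), (2, 1), (1, 8), (-4, 9), (-2, -3)]

Graham scan procedure:
  1. Find the pivot p₀ = point with lowest y (tie → lowest x): (-1, -6).
  2. Sort the remaining points by polar angle around p₀.
  3. Walk through sorted points, maintaining a stack; pop the top while the last three entries make a non-left turn (cross product ≤ 0).
  4. Final stack is the convex hull in CCW order: (-1, -6), (2, 1), (1, 8), (-4, 9), (-2, -3).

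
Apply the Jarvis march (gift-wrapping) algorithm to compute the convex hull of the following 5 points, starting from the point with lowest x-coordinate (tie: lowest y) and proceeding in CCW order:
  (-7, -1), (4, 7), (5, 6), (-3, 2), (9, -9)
Hull (CCW) = [(-7, -1), (9, -9), (5, 6), (4, 7), (-3, 2)]

Jarvis march: at each step, from the current hull vertex p, select the next vertex q as the point such that every other point lies strictly to the left of (or on) the directed line p → q. (Equivalently: for every other point r, the cross product (q − p) × (r − p) ≥ 0.)
Starting point (lowest x, tie lowest y): (-7, -1). Wrap until returning to start. Resulting hull: (-7, -1), (9, -9), (5, 6), (4, 7), (-3, 2).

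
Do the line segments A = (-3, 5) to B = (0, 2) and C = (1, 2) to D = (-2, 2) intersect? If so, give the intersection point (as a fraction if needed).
Yes; intersection at (0, 2) (t = 1 on AB, s = 1/3 on CD)

Parametrize AB as A + t(B − A) = (-3 + 3 t, 5 + -3 t) and CD as C + s(D − C) = (1 + -3 s, 2 + 0 s). Solve the linear system for (t, s). Determinant = 9 ≠ 0, so a unique intersection of the containing lines exists. Solution: t = 1, s = 1/3 — both in [0, 1], so the segments cross. Intersection point: (0, 2).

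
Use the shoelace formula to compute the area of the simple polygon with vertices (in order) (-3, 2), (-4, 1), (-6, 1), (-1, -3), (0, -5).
Area = 8

Shoelace formula: Area = (1/2) |Σ_i (x_i · y_{i+1} − x_{i+1} · y_i)| (indices mod n). Compute each cross term:
  (-3)(1) − (-4)(2) = 5
  (-4)(1) − (-6)(1) = 2
  (-6)(-3) − (-1)(1) = 19
  (-1)(-5) − (0)(-3) = 5
  (0)(2) − (-3)(-5) = -15
Sum = 16, so (signed) Area = 16/2 = 8, |Area| = 8.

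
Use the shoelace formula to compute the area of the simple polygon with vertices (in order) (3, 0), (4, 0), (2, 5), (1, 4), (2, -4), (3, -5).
Area = 14

Shoelace formula: Area = (1/2) |Σ_i (x_i · y_{i+1} − x_{i+1} · y_i)| (indices mod n). Compute each cross term:
  (3)(0) − (4)(0) = 0
  (4)(5) − (2)(0) = 20
  (2)(4) − (1)(5) = 3
  (1)(-4) − (2)(4) = -12
  (2)(-5) − (3)(-4) = 2
  (3)(0) − (3)(-5) = 15
Sum = 28, so (signed) Area = 28/2 = 14, |Area| = 14.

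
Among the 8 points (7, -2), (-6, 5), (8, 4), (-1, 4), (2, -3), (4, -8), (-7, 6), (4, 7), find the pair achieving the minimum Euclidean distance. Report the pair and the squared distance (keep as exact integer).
Pair = ((-6, 5), (-7, 6)); squared distance = 2

Compute all C(8, 2) = 28 pairwise squared distances (x_i − x_j)² + (y_i − y_j)². The minimum is 2, attained by the pair ((-6, 5), (-7, 6)).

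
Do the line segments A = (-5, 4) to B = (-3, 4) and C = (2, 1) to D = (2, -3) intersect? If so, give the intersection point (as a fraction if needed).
No (intersection of containing lines falls outside at least one segment)

Parametrize and solve: t = 7/2, s = -3/4. At least one of these is outside [0, 1], so the segments do not intersect.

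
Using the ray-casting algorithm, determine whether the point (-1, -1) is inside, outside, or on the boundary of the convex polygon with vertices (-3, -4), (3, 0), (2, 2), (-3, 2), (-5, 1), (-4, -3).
The point (-1, -1) lies strictly inside the polygon

Cast a horizontal ray to the right from the query point and count how many polygon edges it crosses (each edge strictly once or zero times, handled with the usual half-open convention). 
Parity of crossings → odd ⇒ inside.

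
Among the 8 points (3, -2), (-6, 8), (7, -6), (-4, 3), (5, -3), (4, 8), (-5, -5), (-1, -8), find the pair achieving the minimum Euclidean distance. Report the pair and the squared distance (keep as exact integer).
Pair = ((3, -2), (5, -3)); squared distance = 5

Compute all C(8, 2) = 28 pairwise squared distances (x_i − x_j)² + (y_i − y_j)². The minimum is 5, attained by the pair ((3, -2), (5, -3)).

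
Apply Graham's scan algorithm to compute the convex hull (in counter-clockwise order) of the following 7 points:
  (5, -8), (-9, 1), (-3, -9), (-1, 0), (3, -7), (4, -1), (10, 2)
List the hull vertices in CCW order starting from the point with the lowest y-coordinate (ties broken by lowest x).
Hull (CCW) = [(-3, -9), (5, -8), (10, 2), (-9, 1)]

Graham scan procedure:
  1. Find the pivot p₀ = point with lowest y (tie → lowest x): (-3, -9).
  2. Sort the remaining points by polar angle around p₀.
  3. Walk through sorted points, maintaining a stack; pop the top while the last three entries make a non-left turn (cross product ≤ 0).
  4. Final stack is the convex hull in CCW order: (-3, -9), (5, -8), (10, 2), (-9, 1).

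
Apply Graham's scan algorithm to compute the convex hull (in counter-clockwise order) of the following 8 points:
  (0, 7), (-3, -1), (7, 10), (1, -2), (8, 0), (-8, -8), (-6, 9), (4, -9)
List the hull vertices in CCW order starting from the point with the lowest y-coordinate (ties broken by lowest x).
Hull (CCW) = [(4, -9), (8, 0), (7, 10), (-6, 9), (-8, -8)]

Graham scan procedure:
  1. Find the pivot p₀ = point with lowest y (tie → lowest x): (4, -9).
  2. Sort the remaining points by polar angle around p₀.
  3. Walk through sorted points, maintaining a stack; pop the top while the last three entries make a non-left turn (cross product ≤ 0).
  4. Final stack is the convex hull in CCW order: (4, -9), (8, 0), (7, 10), (-6, 9), (-8, -8).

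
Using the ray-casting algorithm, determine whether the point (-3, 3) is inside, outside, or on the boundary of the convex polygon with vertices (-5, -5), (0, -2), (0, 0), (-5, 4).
The point (-3, 3) lies strictly outside the polygon

Cast a horizontal ray to the right from the query point and count how many polygon edges it crosses (each edge strictly once or zero times, handled with the usual half-open convention). 
Parity of crossings → even ⇒ outside.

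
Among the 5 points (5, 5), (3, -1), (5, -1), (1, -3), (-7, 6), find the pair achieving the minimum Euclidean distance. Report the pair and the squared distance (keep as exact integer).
Pair = ((3, -1), (5, -1)); squared distance = 4

Compute all C(5, 2) = 10 pairwise squared distances (x_i − x_j)² + (y_i − y_j)². The minimum is 4, attained by the pair ((3, -1), (5, -1)).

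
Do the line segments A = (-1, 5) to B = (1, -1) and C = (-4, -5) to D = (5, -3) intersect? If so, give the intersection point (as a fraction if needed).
No (intersection of containing lines falls outside at least one segment)

Parametrize and solve: t = 42/29, s = 19/29. At least one of these is outside [0, 1], so the segments do not intersect.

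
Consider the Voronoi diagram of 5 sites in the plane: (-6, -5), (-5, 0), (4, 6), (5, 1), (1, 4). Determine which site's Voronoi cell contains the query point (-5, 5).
Nearest site = (-5, 0)

The Voronoi cell of site s contains exactly those query points closer to s than to any other site. Compute squared distances from q = (-5, 5) to each site:
  (-5 − -5)² + (0 − 5)² = 25
  (1 − -5)² + (4 − 5)² = 37
  (4 − -5)² + (6 − 5)² = 82
  (-6 − -5)² + (-5 − 5)² = 101
  (5 − -5)² + (1 − 5)² = 116
Minimum is attained by (-5, 0), so q lies in its Voronoi cell.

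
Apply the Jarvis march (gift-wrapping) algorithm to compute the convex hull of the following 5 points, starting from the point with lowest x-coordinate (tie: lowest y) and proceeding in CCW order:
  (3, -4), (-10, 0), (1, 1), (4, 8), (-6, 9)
Hull (CCW) = [(-10, 0), (3, -4), (4, 8), (-6, 9)]

Jarvis march: at each step, from the current hull vertex p, select the next vertex q as the point such that every other point lies strictly to the left of (or on) the directed line p → q. (Equivalently: for every other point r, the cross product (q − p) × (r − p) ≥ 0.)
Starting point (lowest x, tie lowest y): (-10, 0). Wrap until returning to start. Resulting hull: (-10, 0), (3, -4), (4, 8), (-6, 9).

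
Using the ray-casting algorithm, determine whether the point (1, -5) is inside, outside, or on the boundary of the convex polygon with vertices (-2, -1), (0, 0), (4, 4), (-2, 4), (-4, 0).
The point (1, -5) lies strictly outside the polygon

Cast a horizontal ray to the right from the query point and count how many polygon edges it crosses (each edge strictly once or zero times, handled with the usual half-open convention). 
Parity of crossings → even ⇒ outside.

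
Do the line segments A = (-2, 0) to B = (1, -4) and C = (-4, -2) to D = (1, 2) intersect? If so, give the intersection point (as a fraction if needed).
Yes; intersection at (-29/16, -1/4) (t = 1/16 on AB, s = 7/16 on CD)

Parametrize AB as A + t(B − A) = (-2 + 3 t, 0 + -4 t) and CD as C + s(D − C) = (-4 + 5 s, -2 + 4 s). Solve the linear system for (t, s). Determinant = -32 ≠ 0, so a unique intersection of the containing lines exists. Solution: t = 1/16, s = 7/16 — both in [0, 1], so the segments cross. Intersection point: (-29/16, -1/4).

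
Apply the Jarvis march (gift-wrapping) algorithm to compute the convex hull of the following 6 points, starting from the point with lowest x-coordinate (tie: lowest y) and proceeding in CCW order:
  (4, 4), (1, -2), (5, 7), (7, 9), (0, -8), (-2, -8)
Hull (CCW) = [(-2, -8), (0, -8), (7, 9), (5, 7)]

Jarvis march: at each step, from the current hull vertex p, select the next vertex q as the point such that every other point lies strictly to the left of (or on) the directed line p → q. (Equivalently: for every other point r, the cross product (q − p) × (r − p) ≥ 0.)
Starting point (lowest x, tie lowest y): (-2, -8). Wrap until returning to start. Resulting hull: (-2, -8), (0, -8), (7, 9), (5, 7).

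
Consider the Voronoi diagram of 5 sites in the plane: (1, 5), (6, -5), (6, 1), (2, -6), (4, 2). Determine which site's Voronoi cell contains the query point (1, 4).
Nearest site = (1, 5)

The Voronoi cell of site s contains exactly those query points closer to s than to any other site. Compute squared distances from q = (1, 4) to each site:
  (1 − 1)² + (5 − 4)² = 1
  (4 − 1)² + (2 − 4)² = 13
  (6 − 1)² + (1 − 4)² = 34
  (2 − 1)² + (-6 − 4)² = 101
  (6 − 1)² + (-5 − 4)² = 106
Minimum is attained by (1, 5), so q lies in its Voronoi cell.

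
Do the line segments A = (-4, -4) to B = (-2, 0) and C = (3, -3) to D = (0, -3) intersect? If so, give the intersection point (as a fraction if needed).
No (intersection of containing lines falls outside at least one segment)

Parametrize and solve: t = 1/4, s = 13/6. At least one of these is outside [0, 1], so the segments do not intersect.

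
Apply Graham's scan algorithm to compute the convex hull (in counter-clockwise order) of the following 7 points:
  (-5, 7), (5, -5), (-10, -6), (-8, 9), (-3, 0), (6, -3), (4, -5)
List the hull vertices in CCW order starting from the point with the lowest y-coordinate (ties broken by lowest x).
Hull (CCW) = [(-10, -6), (5, -5), (6, -3), (-5, 7), (-8, 9)]

Graham scan procedure:
  1. Find the pivot p₀ = point with lowest y (tie → lowest x): (-10, -6).
  2. Sort the remaining points by polar angle around p₀.
  3. Walk through sorted points, maintaining a stack; pop the top while the last three entries make a non-left turn (cross product ≤ 0).
  4. Final stack is the convex hull in CCW order: (-10, -6), (5, -5), (6, -3), (-5, 7), (-8, 9).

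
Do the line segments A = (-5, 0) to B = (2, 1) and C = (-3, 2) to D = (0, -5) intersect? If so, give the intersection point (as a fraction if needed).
Yes; intersection at (-30/13, 5/13) (t = 5/13 on AB, s = 3/13 on CD)

Parametrize AB as A + t(B − A) = (-5 + 7 t, 0 + 1 t) and CD as C + s(D − C) = (-3 + 3 s, 2 + -7 s). Solve the linear system for (t, s). Determinant = 52 ≠ 0, so a unique intersection of the containing lines exists. Solution: t = 5/13, s = 3/13 — both in [0, 1], so the segments cross. Intersection point: (-30/13, 5/13).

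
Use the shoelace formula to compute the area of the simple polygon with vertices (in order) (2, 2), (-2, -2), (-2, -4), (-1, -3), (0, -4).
Area = 9

Shoelace formula: Area = (1/2) |Σ_i (x_i · y_{i+1} − x_{i+1} · y_i)| (indices mod n). Compute each cross term:
  (2)(-2) − (-2)(2) = 0
  (-2)(-4) − (-2)(-2) = 4
  (-2)(-3) − (-1)(-4) = 2
  (-1)(-4) − (0)(-3) = 4
  (0)(2) − (2)(-4) = 8
Sum = 18, so (signed) Area = 18/2 = 9, |Area| = 9.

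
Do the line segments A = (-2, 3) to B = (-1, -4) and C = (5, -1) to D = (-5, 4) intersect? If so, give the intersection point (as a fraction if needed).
Yes; intersection at (-25/13, 32/13) (t = 1/13 on AB, s = 9/13 on CD)

Parametrize AB as A + t(B − A) = (-2 + 1 t, 3 + -7 t) and CD as C + s(D − C) = (5 + -10 s, -1 + 5 s). Solve the linear system for (t, s). Determinant = 65 ≠ 0, so a unique intersection of the containing lines exists. Solution: t = 1/13, s = 9/13 — both in [0, 1], so the segments cross. Intersection point: (-25/13, 32/13).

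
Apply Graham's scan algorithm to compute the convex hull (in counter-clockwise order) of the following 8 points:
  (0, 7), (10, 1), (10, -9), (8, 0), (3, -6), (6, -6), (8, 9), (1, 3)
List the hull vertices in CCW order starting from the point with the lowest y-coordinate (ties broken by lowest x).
Hull (CCW) = [(10, -9), (10, 1), (8, 9), (0, 7), (3, -6)]

Graham scan procedure:
  1. Find the pivot p₀ = point with lowest y (tie → lowest x): (10, -9).
  2. Sort the remaining points by polar angle around p₀.
  3. Walk through sorted points, maintaining a stack; pop the top while the last three entries make a non-left turn (cross product ≤ 0).
  4. Final stack is the convex hull in CCW order: (10, -9), (10, 1), (8, 9), (0, 7), (3, -6).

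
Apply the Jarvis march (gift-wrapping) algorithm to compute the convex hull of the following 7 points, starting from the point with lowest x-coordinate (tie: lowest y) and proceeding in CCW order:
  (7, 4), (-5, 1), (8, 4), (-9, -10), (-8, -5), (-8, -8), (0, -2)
Hull (CCW) = [(-9, -10), (8, 4), (7, 4), (-5, 1), (-8, -5)]

Jarvis march: at each step, from the current hull vertex p, select the next vertex q as the point such that every other point lies strictly to the left of (or on) the directed line p → q. (Equivalently: for every other point r, the cross product (q − p) × (r − p) ≥ 0.)
Starting point (lowest x, tie lowest y): (-9, -10). Wrap until returning to start. Resulting hull: (-9, -10), (8, 4), (7, 4), (-5, 1), (-8, -5).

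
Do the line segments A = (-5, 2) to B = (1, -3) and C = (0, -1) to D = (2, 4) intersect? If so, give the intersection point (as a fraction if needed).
No (intersection of containing lines falls outside at least one segment)

Parametrize and solve: t = 31/40, s = -7/40. At least one of these is outside [0, 1], so the segments do not intersect.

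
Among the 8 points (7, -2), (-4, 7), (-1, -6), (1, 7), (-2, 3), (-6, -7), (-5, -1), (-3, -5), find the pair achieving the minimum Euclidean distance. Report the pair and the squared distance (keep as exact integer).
Pair = ((-1, -6), (-3, -5)); squared distance = 5

Compute all C(8, 2) = 28 pairwise squared distances (x_i − x_j)² + (y_i − y_j)². The minimum is 5, attained by the pair ((-1, -6), (-3, -5)).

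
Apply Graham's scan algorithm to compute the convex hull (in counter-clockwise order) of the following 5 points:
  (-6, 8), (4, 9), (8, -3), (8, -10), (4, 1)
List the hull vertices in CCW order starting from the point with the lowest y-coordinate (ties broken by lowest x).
Hull (CCW) = [(8, -10), (8, -3), (4, 9), (-6, 8)]

Graham scan procedure:
  1. Find the pivot p₀ = point with lowest y (tie → lowest x): (8, -10).
  2. Sort the remaining points by polar angle around p₀.
  3. Walk through sorted points, maintaining a stack; pop the top while the last three entries make a non-left turn (cross product ≤ 0).
  4. Final stack is the convex hull in CCW order: (8, -10), (8, -3), (4, 9), (-6, 8).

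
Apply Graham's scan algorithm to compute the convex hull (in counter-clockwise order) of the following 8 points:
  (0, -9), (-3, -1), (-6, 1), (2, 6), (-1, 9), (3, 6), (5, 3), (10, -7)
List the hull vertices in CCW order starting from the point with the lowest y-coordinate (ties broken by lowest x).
Hull (CCW) = [(0, -9), (10, -7), (5, 3), (3, 6), (-1, 9), (-6, 1)]

Graham scan procedure:
  1. Find the pivot p₀ = point with lowest y (tie → lowest x): (0, -9).
  2. Sort the remaining points by polar angle around p₀.
  3. Walk through sorted points, maintaining a stack; pop the top while the last three entries make a non-left turn (cross product ≤ 0).
  4. Final stack is the convex hull in CCW order: (0, -9), (10, -7), (5, 3), (3, 6), (-1, 9), (-6, 1).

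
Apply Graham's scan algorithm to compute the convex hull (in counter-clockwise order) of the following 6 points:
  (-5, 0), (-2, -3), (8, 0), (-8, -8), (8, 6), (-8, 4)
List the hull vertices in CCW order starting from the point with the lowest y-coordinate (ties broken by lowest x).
Hull (CCW) = [(-8, -8), (8, 0), (8, 6), (-8, 4)]

Graham scan procedure:
  1. Find the pivot p₀ = point with lowest y (tie → lowest x): (-8, -8).
  2. Sort the remaining points by polar angle around p₀.
  3. Walk through sorted points, maintaining a stack; pop the top while the last three entries make a non-left turn (cross product ≤ 0).
  4. Final stack is the convex hull in CCW order: (-8, -8), (8, 0), (8, 6), (-8, 4).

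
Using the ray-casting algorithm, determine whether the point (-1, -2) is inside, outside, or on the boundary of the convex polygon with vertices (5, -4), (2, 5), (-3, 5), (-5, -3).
The point (-1, -2) lies strictly inside the polygon

Cast a horizontal ray to the right from the query point and count how many polygon edges it crosses (each edge strictly once or zero times, handled with the usual half-open convention). 
Parity of crossings → odd ⇒ inside.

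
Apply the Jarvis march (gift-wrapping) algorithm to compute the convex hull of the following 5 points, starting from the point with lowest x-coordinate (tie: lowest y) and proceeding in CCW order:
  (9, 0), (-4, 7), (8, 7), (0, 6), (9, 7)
Hull (CCW) = [(-4, 7), (9, 0), (9, 7)]

Jarvis march: at each step, from the current hull vertex p, select the next vertex q as the point such that every other point lies strictly to the left of (or on) the directed line p → q. (Equivalently: for every other point r, the cross product (q − p) × (r − p) ≥ 0.)
Starting point (lowest x, tie lowest y): (-4, 7). Wrap until returning to start. Resulting hull: (-4, 7), (9, 0), (9, 7).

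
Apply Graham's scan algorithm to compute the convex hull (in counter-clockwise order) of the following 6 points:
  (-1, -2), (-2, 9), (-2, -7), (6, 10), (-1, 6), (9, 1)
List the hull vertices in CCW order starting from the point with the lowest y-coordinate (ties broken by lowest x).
Hull (CCW) = [(-2, -7), (9, 1), (6, 10), (-2, 9)]

Graham scan procedure:
  1. Find the pivot p₀ = point with lowest y (tie → lowest x): (-2, -7).
  2. Sort the remaining points by polar angle around p₀.
  3. Walk through sorted points, maintaining a stack; pop the top while the last three entries make a non-left turn (cross product ≤ 0).
  4. Final stack is the convex hull in CCW order: (-2, -7), (9, 1), (6, 10), (-2, 9).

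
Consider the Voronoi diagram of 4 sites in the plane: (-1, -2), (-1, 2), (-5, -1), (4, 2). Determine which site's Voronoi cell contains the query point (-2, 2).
Nearest site = (-1, 2)

The Voronoi cell of site s contains exactly those query points closer to s than to any other site. Compute squared distances from q = (-2, 2) to each site:
  (-1 − -2)² + (2 − 2)² = 1
  (-1 − -2)² + (-2 − 2)² = 17
  (-5 − -2)² + (-1 − 2)² = 18
  (4 − -2)² + (2 − 2)² = 36
Minimum is attained by (-1, 2), so q lies in its Voronoi cell.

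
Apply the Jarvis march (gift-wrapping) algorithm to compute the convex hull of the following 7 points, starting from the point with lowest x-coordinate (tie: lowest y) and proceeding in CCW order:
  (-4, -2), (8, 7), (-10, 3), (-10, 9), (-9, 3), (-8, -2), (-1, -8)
Hull (CCW) = [(-10, 3), (-8, -2), (-1, -8), (8, 7), (-10, 9)]

Jarvis march: at each step, from the current hull vertex p, select the next vertex q as the point such that every other point lies strictly to the left of (or on) the directed line p → q. (Equivalently: for every other point r, the cross product (q − p) × (r − p) ≥ 0.)
Starting point (lowest x, tie lowest y): (-10, 3). Wrap until returning to start. Resulting hull: (-10, 3), (-8, -2), (-1, -8), (8, 7), (-10, 9).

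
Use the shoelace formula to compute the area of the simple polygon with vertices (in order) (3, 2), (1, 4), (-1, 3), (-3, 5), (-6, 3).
Area = 21/2

Shoelace formula: Area = (1/2) |Σ_i (x_i · y_{i+1} − x_{i+1} · y_i)| (indices mod n). Compute each cross term:
  (3)(4) − (1)(2) = 10
  (1)(3) − (-1)(4) = 7
  (-1)(5) − (-3)(3) = 4
  (-3)(3) − (-6)(5) = 21
  (-6)(2) − (3)(3) = -21
Sum = 21, so (signed) Area = 21/2 = 21/2, |Area| = 21/2.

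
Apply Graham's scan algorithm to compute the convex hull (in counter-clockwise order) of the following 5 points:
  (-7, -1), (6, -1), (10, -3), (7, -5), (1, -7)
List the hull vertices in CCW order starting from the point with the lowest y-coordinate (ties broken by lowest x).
Hull (CCW) = [(1, -7), (7, -5), (10, -3), (6, -1), (-7, -1)]

Graham scan procedure:
  1. Find the pivot p₀ = point with lowest y (tie → lowest x): (1, -7).
  2. Sort the remaining points by polar angle around p₀.
  3. Walk through sorted points, maintaining a stack; pop the top while the last three entries make a non-left turn (cross product ≤ 0).
  4. Final stack is the convex hull in CCW order: (1, -7), (7, -5), (10, -3), (6, -1), (-7, -1).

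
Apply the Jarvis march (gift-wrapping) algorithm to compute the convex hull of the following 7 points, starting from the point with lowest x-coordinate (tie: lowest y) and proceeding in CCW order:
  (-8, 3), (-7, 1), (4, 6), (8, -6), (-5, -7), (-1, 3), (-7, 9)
Hull (CCW) = [(-8, 3), (-5, -7), (8, -6), (4, 6), (-7, 9)]

Jarvis march: at each step, from the current hull vertex p, select the next vertex q as the point such that every other point lies strictly to the left of (or on) the directed line p → q. (Equivalently: for every other point r, the cross product (q − p) × (r − p) ≥ 0.)
Starting point (lowest x, tie lowest y): (-8, 3). Wrap until returning to start. Resulting hull: (-8, 3), (-5, -7), (8, -6), (4, 6), (-7, 9).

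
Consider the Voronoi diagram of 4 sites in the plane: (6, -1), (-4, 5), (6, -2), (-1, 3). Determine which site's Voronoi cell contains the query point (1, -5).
Nearest site = (6, -2)

The Voronoi cell of site s contains exactly those query points closer to s than to any other site. Compute squared distances from q = (1, -5) to each site:
  (6 − 1)² + (-2 − -5)² = 34
  (6 − 1)² + (-1 − -5)² = 41
  (-1 − 1)² + (3 − -5)² = 68
  (-4 − 1)² + (5 − -5)² = 125
Minimum is attained by (6, -2), so q lies in its Voronoi cell.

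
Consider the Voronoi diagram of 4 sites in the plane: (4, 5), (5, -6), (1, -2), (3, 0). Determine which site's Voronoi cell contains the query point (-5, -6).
Nearest site = (1, -2)

The Voronoi cell of site s contains exactly those query points closer to s than to any other site. Compute squared distances from q = (-5, -6) to each site:
  (1 − -5)² + (-2 − -6)² = 52
  (3 − -5)² + (0 − -6)² = 100
  (5 − -5)² + (-6 − -6)² = 100
  (4 − -5)² + (5 − -6)² = 202
Minimum is attained by (1, -2), so q lies in its Voronoi cell.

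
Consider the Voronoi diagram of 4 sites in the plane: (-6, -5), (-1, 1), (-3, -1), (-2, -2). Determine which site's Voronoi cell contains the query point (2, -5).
Nearest site = (-2, -2)

The Voronoi cell of site s contains exactly those query points closer to s than to any other site. Compute squared distances from q = (2, -5) to each site:
  (-2 − 2)² + (-2 − -5)² = 25
  (-3 − 2)² + (-1 − -5)² = 41
  (-1 − 2)² + (1 − -5)² = 45
  (-6 − 2)² + (-5 − -5)² = 64
Minimum is attained by (-2, -2), so q lies in its Voronoi cell.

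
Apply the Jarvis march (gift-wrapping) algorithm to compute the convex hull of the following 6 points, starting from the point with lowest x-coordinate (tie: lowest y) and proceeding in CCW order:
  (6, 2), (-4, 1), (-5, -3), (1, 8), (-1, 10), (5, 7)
Hull (CCW) = [(-5, -3), (6, 2), (5, 7), (-1, 10), (-4, 1)]

Jarvis march: at each step, from the current hull vertex p, select the next vertex q as the point such that every other point lies strictly to the left of (or on) the directed line p → q. (Equivalently: for every other point r, the cross product (q − p) × (r − p) ≥ 0.)
Starting point (lowest x, tie lowest y): (-5, -3). Wrap until returning to start. Resulting hull: (-5, -3), (6, 2), (5, 7), (-1, 10), (-4, 1).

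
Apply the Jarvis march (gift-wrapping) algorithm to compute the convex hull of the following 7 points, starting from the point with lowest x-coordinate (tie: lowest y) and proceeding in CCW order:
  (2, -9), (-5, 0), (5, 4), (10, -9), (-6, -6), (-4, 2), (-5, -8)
Hull (CCW) = [(-6, -6), (-5, -8), (2, -9), (10, -9), (5, 4), (-4, 2), (-5, 0)]

Jarvis march: at each step, from the current hull vertex p, select the next vertex q as the point such that every other point lies strictly to the left of (or on) the directed line p → q. (Equivalently: for every other point r, the cross product (q − p) × (r − p) ≥ 0.)
Starting point (lowest x, tie lowest y): (-6, -6). Wrap until returning to start. Resulting hull: (-6, -6), (-5, -8), (2, -9), (10, -9), (5, 4), (-4, 2), (-5, 0).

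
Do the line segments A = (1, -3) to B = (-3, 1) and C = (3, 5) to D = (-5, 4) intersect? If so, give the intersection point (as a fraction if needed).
No (intersection of containing lines falls outside at least one segment)

Parametrize and solve: t = 31/18, s = 10/9. At least one of these is outside [0, 1], so the segments do not intersect.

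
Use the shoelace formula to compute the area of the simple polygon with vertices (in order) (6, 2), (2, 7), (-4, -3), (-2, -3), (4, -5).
Area = 63

Shoelace formula: Area = (1/2) |Σ_i (x_i · y_{i+1} − x_{i+1} · y_i)| (indices mod n). Compute each cross term:
  (6)(7) − (2)(2) = 38
  (2)(-3) − (-4)(7) = 22
  (-4)(-3) − (-2)(-3) = 6
  (-2)(-5) − (4)(-3) = 22
  (4)(2) − (6)(-5) = 38
Sum = 126, so (signed) Area = 126/2 = 63, |Area| = 63.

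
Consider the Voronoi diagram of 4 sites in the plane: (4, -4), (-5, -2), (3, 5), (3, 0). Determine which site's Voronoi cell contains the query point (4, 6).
Nearest site = (3, 5)

The Voronoi cell of site s contains exactly those query points closer to s than to any other site. Compute squared distances from q = (4, 6) to each site:
  (3 − 4)² + (5 − 6)² = 2
  (3 − 4)² + (0 − 6)² = 37
  (4 − 4)² + (-4 − 6)² = 100
  (-5 − 4)² + (-2 − 6)² = 145
Minimum is attained by (3, 5), so q lies in its Voronoi cell.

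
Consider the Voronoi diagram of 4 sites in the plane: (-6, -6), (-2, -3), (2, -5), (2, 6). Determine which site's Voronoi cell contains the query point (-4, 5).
Nearest site = (2, 6)

The Voronoi cell of site s contains exactly those query points closer to s than to any other site. Compute squared distances from q = (-4, 5) to each site:
  (2 − -4)² + (6 − 5)² = 37
  (-2 − -4)² + (-3 − 5)² = 68
  (-6 − -4)² + (-6 − 5)² = 125
  (2 − -4)² + (-5 − 5)² = 136
Minimum is attained by (2, 6), so q lies in its Voronoi cell.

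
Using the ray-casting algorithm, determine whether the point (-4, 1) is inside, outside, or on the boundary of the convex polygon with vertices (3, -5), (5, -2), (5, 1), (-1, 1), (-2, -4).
The point (-4, 1) lies strictly outside the polygon

Cast a horizontal ray to the right from the query point and count how many polygon edges it crosses (each edge strictly once or zero times, handled with the usual half-open convention). 
Parity of crossings → even ⇒ outside.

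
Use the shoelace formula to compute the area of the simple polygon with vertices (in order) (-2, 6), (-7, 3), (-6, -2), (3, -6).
Area = 58

Shoelace formula: Area = (1/2) |Σ_i (x_i · y_{i+1} − x_{i+1} · y_i)| (indices mod n). Compute each cross term:
  (-2)(3) − (-7)(6) = 36
  (-7)(-2) − (-6)(3) = 32
  (-6)(-6) − (3)(-2) = 42
  (3)(6) − (-2)(-6) = 6
Sum = 116, so (signed) Area = 116/2 = 58, |Area| = 58.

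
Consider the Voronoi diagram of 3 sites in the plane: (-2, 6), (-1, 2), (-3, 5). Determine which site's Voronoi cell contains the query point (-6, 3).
Nearest site = (-3, 5)

The Voronoi cell of site s contains exactly those query points closer to s than to any other site. Compute squared distances from q = (-6, 3) to each site:
  (-3 − -6)² + (5 − 3)² = 13
  (-2 − -6)² + (6 − 3)² = 25
  (-1 − -6)² + (2 − 3)² = 26
Minimum is attained by (-3, 5), so q lies in its Voronoi cell.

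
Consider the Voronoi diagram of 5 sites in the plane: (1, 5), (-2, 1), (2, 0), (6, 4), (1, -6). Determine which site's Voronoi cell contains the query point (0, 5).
Nearest site = (1, 5)

The Voronoi cell of site s contains exactly those query points closer to s than to any other site. Compute squared distances from q = (0, 5) to each site:
  (1 − 0)² + (5 − 5)² = 1
  (-2 − 0)² + (1 − 5)² = 20
  (2 − 0)² + (0 − 5)² = 29
  (6 − 0)² + (4 − 5)² = 37
  (1 − 0)² + (-6 − 5)² = 122
Minimum is attained by (1, 5), so q lies in its Voronoi cell.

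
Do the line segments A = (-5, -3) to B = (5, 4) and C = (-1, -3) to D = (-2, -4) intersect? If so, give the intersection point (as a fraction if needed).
No (intersection of containing lines falls outside at least one segment)

Parametrize and solve: t = 4/3, s = -28/3. At least one of these is outside [0, 1], so the segments do not intersect.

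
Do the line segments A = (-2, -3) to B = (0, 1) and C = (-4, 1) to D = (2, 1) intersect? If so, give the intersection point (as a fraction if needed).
Yes; intersection at (0, 1) (t = 1 on AB, s = 2/3 on CD)

Parametrize AB as A + t(B − A) = (-2 + 2 t, -3 + 4 t) and CD as C + s(D − C) = (-4 + 6 s, 1 + 0 s). Solve the linear system for (t, s). Determinant = 24 ≠ 0, so a unique intersection of the containing lines exists. Solution: t = 1, s = 2/3 — both in [0, 1], so the segments cross. Intersection point: (0, 1).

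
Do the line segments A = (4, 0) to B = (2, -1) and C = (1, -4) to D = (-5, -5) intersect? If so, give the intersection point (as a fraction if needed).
No (intersection of containing lines falls outside at least one segment)

Parametrize and solve: t = 21/4, s = 5/4. At least one of these is outside [0, 1], so the segments do not intersect.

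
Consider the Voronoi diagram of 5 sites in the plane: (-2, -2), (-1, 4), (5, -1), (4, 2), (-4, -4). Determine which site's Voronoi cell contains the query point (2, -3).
Nearest site = (5, -1)

The Voronoi cell of site s contains exactly those query points closer to s than to any other site. Compute squared distances from q = (2, -3) to each site:
  (5 − 2)² + (-1 − -3)² = 13
  (-2 − 2)² + (-2 − -3)² = 17
  (4 − 2)² + (2 − -3)² = 29
  (-4 − 2)² + (-4 − -3)² = 37
  (-1 − 2)² + (4 − -3)² = 58
Minimum is attained by (5, -1), so q lies in its Voronoi cell.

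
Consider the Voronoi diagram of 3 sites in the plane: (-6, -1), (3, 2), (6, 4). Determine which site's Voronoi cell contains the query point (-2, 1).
Nearest site = (-6, -1)

The Voronoi cell of site s contains exactly those query points closer to s than to any other site. Compute squared distances from q = (-2, 1) to each site:
  (-6 − -2)² + (-1 − 1)² = 20
  (3 − -2)² + (2 − 1)² = 26
  (6 − -2)² + (4 − 1)² = 73
Minimum is attained by (-6, -1), so q lies in its Voronoi cell.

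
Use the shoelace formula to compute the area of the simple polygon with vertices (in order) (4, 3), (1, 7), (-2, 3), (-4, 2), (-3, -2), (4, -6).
Area = 63

Shoelace formula: Area = (1/2) |Σ_i (x_i · y_{i+1} − x_{i+1} · y_i)| (indices mod n). Compute each cross term:
  (4)(7) − (1)(3) = 25
  (1)(3) − (-2)(7) = 17
  (-2)(2) − (-4)(3) = 8
  (-4)(-2) − (-3)(2) = 14
  (-3)(-6) − (4)(-2) = 26
  (4)(3) − (4)(-6) = 36
Sum = 126, so (signed) Area = 126/2 = 63, |Area| = 63.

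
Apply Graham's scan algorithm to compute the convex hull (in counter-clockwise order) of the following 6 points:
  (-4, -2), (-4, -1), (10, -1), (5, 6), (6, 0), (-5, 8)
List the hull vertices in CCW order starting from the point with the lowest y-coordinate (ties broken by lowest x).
Hull (CCW) = [(-4, -2), (10, -1), (5, 6), (-5, 8)]

Graham scan procedure:
  1. Find the pivot p₀ = point with lowest y (tie → lowest x): (-4, -2).
  2. Sort the remaining points by polar angle around p₀.
  3. Walk through sorted points, maintaining a stack; pop the top while the last three entries make a non-left turn (cross product ≤ 0).
  4. Final stack is the convex hull in CCW order: (-4, -2), (10, -1), (5, 6), (-5, 8).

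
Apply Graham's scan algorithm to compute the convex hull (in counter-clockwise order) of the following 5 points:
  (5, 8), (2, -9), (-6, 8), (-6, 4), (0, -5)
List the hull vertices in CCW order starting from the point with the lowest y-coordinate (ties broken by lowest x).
Hull (CCW) = [(2, -9), (5, 8), (-6, 8), (-6, 4)]

Graham scan procedure:
  1. Find the pivot p₀ = point with lowest y (tie → lowest x): (2, -9).
  2. Sort the remaining points by polar angle around p₀.
  3. Walk through sorted points, maintaining a stack; pop the top while the last three entries make a non-left turn (cross product ≤ 0).
  4. Final stack is the convex hull in CCW order: (2, -9), (5, 8), (-6, 8), (-6, 4).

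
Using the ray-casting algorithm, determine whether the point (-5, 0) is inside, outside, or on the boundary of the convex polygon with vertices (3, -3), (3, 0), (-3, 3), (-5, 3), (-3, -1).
The point (-5, 0) lies strictly outside the polygon

Cast a horizontal ray to the right from the query point and count how many polygon edges it crosses (each edge strictly once or zero times, handled with the usual half-open convention). 
Parity of crossings → even ⇒ outside.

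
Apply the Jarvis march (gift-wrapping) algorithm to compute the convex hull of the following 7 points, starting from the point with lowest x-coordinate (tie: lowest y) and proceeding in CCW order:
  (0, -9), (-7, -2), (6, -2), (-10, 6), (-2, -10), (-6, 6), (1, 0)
Hull (CCW) = [(-10, 6), (-7, -2), (-2, -10), (0, -9), (6, -2), (-6, 6)]

Jarvis march: at each step, from the current hull vertex p, select the next vertex q as the point such that every other point lies strictly to the left of (or on) the directed line p → q. (Equivalently: for every other point r, the cross product (q − p) × (r − p) ≥ 0.)
Starting point (lowest x, tie lowest y): (-10, 6). Wrap until returning to start. Resulting hull: (-10, 6), (-7, -2), (-2, -10), (0, -9), (6, -2), (-6, 6).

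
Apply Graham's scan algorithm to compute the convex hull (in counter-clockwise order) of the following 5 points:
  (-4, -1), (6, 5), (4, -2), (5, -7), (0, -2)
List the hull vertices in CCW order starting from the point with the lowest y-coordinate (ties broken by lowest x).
Hull (CCW) = [(5, -7), (6, 5), (-4, -1)]

Graham scan procedure:
  1. Find the pivot p₀ = point with lowest y (tie → lowest x): (5, -7).
  2. Sort the remaining points by polar angle around p₀.
  3. Walk through sorted points, maintaining a stack; pop the top while the last three entries make a non-left turn (cross product ≤ 0).
  4. Final stack is the convex hull in CCW order: (5, -7), (6, 5), (-4, -1).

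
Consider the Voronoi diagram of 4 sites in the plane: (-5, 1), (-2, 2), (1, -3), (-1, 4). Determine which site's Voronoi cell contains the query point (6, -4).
Nearest site = (1, -3)

The Voronoi cell of site s contains exactly those query points closer to s than to any other site. Compute squared distances from q = (6, -4) to each site:
  (1 − 6)² + (-3 − -4)² = 26
  (-2 − 6)² + (2 − -4)² = 100
  (-1 − 6)² + (4 − -4)² = 113
  (-5 − 6)² + (1 − -4)² = 146
Minimum is attained by (1, -3), so q lies in its Voronoi cell.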